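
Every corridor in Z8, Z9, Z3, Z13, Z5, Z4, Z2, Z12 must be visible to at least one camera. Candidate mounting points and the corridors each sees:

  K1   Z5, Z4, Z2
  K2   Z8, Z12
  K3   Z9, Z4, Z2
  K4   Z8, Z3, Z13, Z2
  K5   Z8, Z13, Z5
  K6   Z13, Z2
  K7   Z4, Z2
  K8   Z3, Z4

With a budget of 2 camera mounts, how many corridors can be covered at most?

Choosing K1, K4 covers {Z8, Z3, Z13, Z5, Z4, Z2} — 6 corridors.
No choice of 2 camera mounts does better; here Z9, Z12 are left uncovered.

6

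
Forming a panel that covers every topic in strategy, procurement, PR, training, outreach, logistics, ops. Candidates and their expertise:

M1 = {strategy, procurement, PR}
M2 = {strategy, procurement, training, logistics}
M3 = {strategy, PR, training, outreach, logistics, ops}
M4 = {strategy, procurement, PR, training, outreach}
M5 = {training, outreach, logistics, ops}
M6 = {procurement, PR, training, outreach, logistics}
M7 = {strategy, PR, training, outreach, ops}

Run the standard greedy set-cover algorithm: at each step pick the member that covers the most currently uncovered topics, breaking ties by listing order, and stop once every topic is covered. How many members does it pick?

2

Pick 1: M3 covers 6 new topics (strategy, PR, training, outreach, logistics, ops).
Pick 2: M1 covers 1 new topics (procurement).
Greedy uses 2 members.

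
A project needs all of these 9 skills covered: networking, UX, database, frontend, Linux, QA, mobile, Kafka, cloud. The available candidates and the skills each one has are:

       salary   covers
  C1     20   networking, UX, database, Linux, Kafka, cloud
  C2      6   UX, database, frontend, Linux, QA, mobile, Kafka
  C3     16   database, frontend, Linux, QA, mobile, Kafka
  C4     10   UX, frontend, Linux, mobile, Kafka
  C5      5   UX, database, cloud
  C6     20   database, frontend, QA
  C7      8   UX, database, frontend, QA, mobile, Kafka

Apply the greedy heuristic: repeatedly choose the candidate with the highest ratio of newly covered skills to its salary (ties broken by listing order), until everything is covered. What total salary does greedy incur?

Pick 1: C2 adds 7 new (UX, database, frontend, Linux, QA, mobile, Kafka) at salary 6 (ratio 7/6).
Pick 2: C5 adds 1 new (cloud) at salary 5 (ratio 1/5).
Pick 3: C1 adds 1 new (networking) at salary 20 (ratio 1/20).
Greedy total salary: 6 + 5 + 20 = 31. (The true optimum is 26, so greedy overshoots here.)

31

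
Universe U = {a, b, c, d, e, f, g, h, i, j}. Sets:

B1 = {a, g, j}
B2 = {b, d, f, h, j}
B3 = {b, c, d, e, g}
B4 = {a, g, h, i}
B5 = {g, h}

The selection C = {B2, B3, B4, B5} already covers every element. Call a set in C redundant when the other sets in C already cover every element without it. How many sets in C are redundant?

Drop B2: f, j uncovered — not redundant.
Drop B3: c, e uncovered — not redundant.
Drop B4: a, i uncovered — not redundant.
Drop B5: the rest still cover every element — redundant.
1 redundant: B5.

1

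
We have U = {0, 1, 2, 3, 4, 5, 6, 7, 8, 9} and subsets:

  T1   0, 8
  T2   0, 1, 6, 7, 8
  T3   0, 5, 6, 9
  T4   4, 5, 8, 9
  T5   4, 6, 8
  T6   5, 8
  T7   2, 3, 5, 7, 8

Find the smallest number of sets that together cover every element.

T2, T4, T7 together cover {0, 1, 2, 3, 4, 5, 6, 7, 8, 9} — every element.
No 2 of the 7 sets cover everything (all 21 pairs fall short), so 3 is minimum.

3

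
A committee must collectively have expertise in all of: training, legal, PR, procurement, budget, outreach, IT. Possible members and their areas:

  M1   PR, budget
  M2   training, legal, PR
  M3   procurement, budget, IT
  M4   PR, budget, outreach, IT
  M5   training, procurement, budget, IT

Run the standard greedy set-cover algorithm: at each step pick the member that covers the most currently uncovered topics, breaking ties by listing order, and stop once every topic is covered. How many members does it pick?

3

Pick 1: M4 covers 4 new topics (PR, budget, outreach, IT).
Pick 2: M2 covers 2 new topics (training, legal).
Pick 3: M3 covers 1 new topics (procurement).
Greedy uses 3 members.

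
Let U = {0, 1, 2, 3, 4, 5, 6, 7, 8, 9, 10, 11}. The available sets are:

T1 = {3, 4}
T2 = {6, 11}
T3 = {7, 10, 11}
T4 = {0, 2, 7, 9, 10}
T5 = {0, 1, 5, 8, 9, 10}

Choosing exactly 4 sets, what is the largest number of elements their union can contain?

12

Choosing T1, T2, T4, T5 covers {0, 1, 2, 3, 4, 5, 6, 7, 8, 9, 10, 11} — 12 elements.
That is all 12 elements.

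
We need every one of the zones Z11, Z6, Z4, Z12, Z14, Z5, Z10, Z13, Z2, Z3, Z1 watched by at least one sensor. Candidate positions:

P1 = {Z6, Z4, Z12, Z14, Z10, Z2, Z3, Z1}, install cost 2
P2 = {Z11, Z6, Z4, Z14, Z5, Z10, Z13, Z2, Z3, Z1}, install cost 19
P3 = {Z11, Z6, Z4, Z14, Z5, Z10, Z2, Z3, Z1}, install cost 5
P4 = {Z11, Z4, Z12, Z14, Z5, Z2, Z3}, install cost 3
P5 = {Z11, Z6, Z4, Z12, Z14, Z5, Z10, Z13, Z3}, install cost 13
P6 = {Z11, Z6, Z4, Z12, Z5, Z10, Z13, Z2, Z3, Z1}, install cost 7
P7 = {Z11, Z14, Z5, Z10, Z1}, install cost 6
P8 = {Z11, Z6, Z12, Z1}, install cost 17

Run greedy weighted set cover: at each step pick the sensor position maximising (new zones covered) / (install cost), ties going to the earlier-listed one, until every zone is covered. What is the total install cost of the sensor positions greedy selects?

Pick 1: P1 adds 8 new (Z6, Z4, Z12, Z14, Z10, Z2, Z3, Z1) at install cost 2 (ratio 8/2).
Pick 2: P4 adds 2 new (Z11, Z5) at install cost 3 (ratio 2/3).
Pick 3: P6 adds 1 new (Z13) at install cost 7 (ratio 1/7).
Greedy total install cost: 2 + 3 + 7 = 12. (The true optimum is 9, so greedy overshoots here.)

12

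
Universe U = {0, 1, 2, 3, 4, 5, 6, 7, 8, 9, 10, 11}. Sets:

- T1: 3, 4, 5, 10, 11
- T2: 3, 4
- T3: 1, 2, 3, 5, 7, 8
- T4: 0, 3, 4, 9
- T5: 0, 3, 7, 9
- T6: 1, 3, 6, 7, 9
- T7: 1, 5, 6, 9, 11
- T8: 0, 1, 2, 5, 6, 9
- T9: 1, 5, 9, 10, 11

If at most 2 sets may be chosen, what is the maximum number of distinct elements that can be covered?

Choosing T1, T8 covers {0, 1, 2, 3, 4, 5, 6, 9, 10, 11} — 10 elements.
No choice of 2 sets does better; here 7, 8 are left uncovered.

10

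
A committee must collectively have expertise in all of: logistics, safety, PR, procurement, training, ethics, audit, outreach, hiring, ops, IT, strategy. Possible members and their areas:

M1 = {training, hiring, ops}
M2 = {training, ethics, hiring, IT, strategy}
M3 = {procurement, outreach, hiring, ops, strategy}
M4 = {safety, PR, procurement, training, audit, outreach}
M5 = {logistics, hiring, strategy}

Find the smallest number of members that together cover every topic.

4

M1, M2, M4, M5 together cover {logistics, safety, PR, procurement, training, ethics, audit, outreach, hiring, ops, IT, strategy} — every topic.
No 3 of the 5 members cover everything (all 10 triples fall short), so 4 is minimum.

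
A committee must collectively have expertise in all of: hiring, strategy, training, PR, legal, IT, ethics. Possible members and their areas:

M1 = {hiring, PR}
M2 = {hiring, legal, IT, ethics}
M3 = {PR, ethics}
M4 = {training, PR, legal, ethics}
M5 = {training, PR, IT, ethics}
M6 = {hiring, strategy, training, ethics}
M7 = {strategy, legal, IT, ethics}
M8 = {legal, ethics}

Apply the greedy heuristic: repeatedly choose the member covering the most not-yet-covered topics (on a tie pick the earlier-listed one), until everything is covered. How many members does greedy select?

Pick 1: M2 covers 4 new topics (hiring, legal, IT, ethics).
Pick 2: M4 covers 2 new topics (training, PR).
Pick 3: M6 covers 1 new topics (strategy).
Greedy uses 3 members.

3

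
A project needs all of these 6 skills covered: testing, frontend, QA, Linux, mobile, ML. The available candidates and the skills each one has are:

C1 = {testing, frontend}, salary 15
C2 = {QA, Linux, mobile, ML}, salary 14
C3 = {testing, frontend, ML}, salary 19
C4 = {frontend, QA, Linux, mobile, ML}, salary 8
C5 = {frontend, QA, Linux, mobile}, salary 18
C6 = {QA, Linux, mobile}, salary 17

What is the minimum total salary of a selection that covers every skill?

23

C1, C4 cover every skill at salary 15 + 8 = 23.
Any cover uses at least 2 candidates; among all covering selections none totals below 23.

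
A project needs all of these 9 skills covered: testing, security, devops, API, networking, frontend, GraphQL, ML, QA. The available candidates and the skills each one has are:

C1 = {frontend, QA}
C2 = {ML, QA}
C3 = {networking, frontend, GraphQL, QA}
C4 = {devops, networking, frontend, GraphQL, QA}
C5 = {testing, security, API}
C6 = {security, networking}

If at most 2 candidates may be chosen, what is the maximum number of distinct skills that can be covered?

8

Choosing C4, C5 covers {testing, security, devops, API, networking, frontend, GraphQL, QA} — 8 skills.
No choice of 2 candidates does better; here ML is left uncovered.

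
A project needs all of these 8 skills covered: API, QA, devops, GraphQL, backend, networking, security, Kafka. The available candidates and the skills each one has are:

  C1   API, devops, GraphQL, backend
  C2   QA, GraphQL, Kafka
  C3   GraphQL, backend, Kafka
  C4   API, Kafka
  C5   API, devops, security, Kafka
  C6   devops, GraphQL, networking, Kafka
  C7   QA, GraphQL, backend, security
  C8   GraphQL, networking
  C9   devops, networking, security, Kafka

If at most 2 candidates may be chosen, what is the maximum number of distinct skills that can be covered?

7

Choosing C1, C9 covers {API, devops, GraphQL, backend, networking, security, Kafka} — 7 skills.
No choice of 2 candidates does better; here QA is left uncovered.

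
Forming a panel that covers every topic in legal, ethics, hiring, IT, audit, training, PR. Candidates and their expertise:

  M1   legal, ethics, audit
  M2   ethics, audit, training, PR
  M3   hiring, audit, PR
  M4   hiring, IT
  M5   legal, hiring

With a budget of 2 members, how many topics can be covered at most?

Choosing M2, M4 covers {ethics, hiring, IT, audit, training, PR} — 6 topics.
No choice of 2 members does better; here legal is left uncovered.

6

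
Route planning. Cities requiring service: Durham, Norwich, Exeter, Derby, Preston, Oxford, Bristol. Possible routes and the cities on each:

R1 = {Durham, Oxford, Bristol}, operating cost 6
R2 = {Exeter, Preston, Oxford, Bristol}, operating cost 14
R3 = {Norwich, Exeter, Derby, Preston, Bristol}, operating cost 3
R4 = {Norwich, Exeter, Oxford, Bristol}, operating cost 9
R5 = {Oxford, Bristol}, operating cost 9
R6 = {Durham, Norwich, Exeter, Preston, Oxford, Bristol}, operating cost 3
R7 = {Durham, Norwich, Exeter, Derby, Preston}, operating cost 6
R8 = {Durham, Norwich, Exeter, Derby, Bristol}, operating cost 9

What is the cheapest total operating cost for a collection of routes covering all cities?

6

R3, R6 cover every city at operating cost 3 + 3 = 6.
Any cover uses at least 2 routes; among all covering selections none totals below 6.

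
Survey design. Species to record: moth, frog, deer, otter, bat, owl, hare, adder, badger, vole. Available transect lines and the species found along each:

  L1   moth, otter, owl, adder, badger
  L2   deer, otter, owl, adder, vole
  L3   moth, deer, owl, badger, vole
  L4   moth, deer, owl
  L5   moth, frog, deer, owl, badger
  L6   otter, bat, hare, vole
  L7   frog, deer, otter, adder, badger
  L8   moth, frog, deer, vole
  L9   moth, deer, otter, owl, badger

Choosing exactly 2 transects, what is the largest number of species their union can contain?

9

Choosing L5, L6 covers {moth, frog, deer, otter, bat, owl, hare, badger, vole} — 9 species.
No choice of 2 transects does better; here adder is left uncovered.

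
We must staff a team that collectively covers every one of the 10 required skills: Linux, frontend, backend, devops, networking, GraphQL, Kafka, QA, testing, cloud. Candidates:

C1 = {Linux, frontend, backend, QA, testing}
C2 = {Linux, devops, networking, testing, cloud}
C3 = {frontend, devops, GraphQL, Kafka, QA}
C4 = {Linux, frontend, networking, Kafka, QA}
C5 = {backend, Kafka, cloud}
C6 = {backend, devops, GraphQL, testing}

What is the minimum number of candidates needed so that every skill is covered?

3

C1, C2, C3 together cover {Linux, frontend, backend, devops, networking, GraphQL, Kafka, QA, testing, cloud} — every skill.
No 2 of the 6 candidates cover everything (all 15 pairs fall short), so 3 is minimum.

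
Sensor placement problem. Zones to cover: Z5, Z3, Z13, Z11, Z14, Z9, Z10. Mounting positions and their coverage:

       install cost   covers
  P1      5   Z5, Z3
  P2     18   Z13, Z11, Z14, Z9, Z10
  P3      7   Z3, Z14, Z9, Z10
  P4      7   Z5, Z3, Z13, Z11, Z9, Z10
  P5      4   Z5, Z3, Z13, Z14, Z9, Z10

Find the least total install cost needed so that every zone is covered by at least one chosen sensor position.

11

P4, P5 cover every zone at install cost 7 + 4 = 11.
Any cover uses at least 2 sensor positions; among all covering selections none totals below 11.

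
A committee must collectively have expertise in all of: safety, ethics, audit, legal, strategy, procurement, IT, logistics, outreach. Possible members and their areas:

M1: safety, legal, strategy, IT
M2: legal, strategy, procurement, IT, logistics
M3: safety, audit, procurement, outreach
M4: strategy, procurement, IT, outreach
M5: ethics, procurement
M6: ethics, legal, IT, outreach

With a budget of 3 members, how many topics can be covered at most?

Choosing M2, M3, M5 covers {safety, ethics, audit, legal, strategy, procurement, IT, logistics, outreach} — 9 topics.
That is all 9 topics.

9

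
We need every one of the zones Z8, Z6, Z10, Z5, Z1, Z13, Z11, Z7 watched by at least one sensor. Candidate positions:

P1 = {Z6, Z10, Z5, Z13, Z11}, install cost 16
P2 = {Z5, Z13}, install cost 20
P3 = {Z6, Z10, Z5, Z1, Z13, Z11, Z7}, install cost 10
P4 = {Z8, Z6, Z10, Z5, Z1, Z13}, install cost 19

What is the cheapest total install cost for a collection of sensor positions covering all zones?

29

P3, P4 cover every zone at install cost 10 + 19 = 29.
Any cover uses at least 2 sensor positions; among all covering selections none totals below 29.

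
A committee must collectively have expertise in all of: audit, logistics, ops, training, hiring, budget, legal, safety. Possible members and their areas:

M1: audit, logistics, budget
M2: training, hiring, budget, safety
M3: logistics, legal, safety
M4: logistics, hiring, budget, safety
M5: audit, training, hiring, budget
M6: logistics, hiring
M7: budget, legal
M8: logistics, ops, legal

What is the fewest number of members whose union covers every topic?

M1, M2, M8 together cover {audit, logistics, ops, training, hiring, budget, legal, safety} — every topic.
No 2 of the 8 members cover everything (all 28 pairs fall short), so 3 is minimum.

3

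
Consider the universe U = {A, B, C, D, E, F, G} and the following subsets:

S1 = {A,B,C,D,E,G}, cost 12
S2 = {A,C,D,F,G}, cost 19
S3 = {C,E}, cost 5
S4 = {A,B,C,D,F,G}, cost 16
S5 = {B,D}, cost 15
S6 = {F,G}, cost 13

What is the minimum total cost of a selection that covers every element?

S3, S4 cover every element at cost 5 + 16 = 21.
Any cover uses at least 2 sets; among all covering selections none totals below 21.
Greedy by coverage-per-cost would pick S1, S6 for 25 — worse than the optimum 21.

21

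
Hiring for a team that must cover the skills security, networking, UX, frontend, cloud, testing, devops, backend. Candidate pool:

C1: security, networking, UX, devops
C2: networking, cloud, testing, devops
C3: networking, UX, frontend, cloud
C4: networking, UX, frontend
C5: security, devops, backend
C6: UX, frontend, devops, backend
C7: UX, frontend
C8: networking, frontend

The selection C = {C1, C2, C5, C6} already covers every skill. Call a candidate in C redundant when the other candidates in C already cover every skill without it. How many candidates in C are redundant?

2

Drop C1: the rest still cover every skill — redundant.
Drop C2: cloud, testing uncovered — not redundant.
Drop C5: the rest still cover every skill — redundant.
Drop C6: frontend uncovered — not redundant.
2 redundant: C1, C5.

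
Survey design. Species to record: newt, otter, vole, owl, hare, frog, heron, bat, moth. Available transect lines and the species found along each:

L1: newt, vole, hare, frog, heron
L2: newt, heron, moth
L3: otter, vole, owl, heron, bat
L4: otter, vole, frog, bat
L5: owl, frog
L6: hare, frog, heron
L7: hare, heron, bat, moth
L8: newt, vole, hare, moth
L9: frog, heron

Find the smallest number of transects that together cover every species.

3

L1, L2, L3 together cover {newt, otter, vole, owl, hare, frog, heron, bat, moth} — every species.
No 2 of the 9 transects cover everything (all 36 pairs fall short), so 3 is minimum.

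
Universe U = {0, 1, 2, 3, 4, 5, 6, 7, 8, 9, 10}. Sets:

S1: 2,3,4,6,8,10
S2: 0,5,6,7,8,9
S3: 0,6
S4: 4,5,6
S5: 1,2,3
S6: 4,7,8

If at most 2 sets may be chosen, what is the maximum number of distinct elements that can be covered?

10

Choosing S1, S2 covers {0, 2, 3, 4, 5, 6, 7, 8, 9, 10} — 10 elements.
No choice of 2 sets does better; here 1 is left uncovered.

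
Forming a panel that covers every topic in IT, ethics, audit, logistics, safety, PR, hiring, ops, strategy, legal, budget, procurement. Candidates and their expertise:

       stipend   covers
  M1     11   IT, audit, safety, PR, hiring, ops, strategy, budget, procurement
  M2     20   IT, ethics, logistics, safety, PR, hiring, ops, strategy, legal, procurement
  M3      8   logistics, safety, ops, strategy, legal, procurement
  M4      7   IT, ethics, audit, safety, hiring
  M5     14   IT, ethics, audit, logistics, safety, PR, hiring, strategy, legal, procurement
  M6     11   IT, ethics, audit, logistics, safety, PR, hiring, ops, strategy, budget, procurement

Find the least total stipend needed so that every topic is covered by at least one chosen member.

M3, M6 cover every topic at stipend 8 + 11 = 19.
Any cover uses at least 2 members; among all covering selections none totals below 19.

19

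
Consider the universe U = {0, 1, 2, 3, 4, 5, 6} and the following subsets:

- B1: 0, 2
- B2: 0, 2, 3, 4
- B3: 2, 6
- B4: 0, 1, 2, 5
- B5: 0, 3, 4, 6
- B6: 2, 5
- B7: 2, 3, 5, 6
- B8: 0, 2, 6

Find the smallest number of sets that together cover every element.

2

B4, B5 together cover {0, 1, 2, 3, 4, 5, 6} — every element.
No single set contains all 7 elements, so 2 is optimal.
Greedy (largest uncovered first) would take B2, B4, B3 — 3 sets — but 2 suffice.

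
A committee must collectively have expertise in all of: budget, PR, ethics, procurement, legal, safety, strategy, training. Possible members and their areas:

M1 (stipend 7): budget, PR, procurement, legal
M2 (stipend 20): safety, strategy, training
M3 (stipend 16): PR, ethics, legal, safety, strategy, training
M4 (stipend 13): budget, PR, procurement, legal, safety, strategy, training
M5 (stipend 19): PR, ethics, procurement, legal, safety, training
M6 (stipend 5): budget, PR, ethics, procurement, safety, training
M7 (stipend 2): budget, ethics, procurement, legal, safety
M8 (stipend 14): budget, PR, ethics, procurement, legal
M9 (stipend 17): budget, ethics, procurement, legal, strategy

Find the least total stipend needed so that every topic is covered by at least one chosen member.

M4, M7 cover every topic at stipend 13 + 2 = 15.
Any cover uses at least 2 members; among all covering selections none totals below 15.
Greedy by coverage-per-stipend would pick M7, M6, M4 for 20 — worse than the optimum 15.

15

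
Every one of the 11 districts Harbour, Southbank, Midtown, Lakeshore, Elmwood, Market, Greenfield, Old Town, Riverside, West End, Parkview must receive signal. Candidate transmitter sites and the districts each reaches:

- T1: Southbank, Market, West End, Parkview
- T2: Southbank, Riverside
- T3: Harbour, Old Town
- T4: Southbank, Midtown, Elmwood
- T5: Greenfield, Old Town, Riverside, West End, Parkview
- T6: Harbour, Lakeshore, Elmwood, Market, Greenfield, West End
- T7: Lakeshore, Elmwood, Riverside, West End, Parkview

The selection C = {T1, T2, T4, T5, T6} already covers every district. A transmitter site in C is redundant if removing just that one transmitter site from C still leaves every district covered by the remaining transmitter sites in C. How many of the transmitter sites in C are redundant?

Drop T1: the rest still cover every district — redundant.
Drop T2: the rest still cover every district — redundant.
Drop T4: Midtown uncovered — not redundant.
Drop T5: Old Town uncovered — not redundant.
Drop T6: Harbour, Lakeshore uncovered — not redundant.
2 redundant: T1, T2.

2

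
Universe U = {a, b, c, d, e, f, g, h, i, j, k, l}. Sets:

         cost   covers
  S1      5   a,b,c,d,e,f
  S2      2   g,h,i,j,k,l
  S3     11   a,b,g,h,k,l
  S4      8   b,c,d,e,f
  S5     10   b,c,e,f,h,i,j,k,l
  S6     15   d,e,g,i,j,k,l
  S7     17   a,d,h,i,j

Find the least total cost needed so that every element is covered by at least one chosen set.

7

S1, S2 cover every element at cost 5 + 2 = 7.
Any cover uses at least 2 sets; among all covering selections none totals below 7.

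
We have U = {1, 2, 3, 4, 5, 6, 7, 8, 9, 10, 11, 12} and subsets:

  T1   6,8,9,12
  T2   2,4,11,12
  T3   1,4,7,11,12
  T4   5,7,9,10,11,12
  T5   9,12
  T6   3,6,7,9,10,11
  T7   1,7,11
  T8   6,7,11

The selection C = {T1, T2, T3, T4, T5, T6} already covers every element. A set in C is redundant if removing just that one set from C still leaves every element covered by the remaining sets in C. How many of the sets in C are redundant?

Drop T1: 8 uncovered — not redundant.
Drop T2: 2 uncovered — not redundant.
Drop T3: 1 uncovered — not redundant.
Drop T4: 5 uncovered — not redundant.
Drop T5: the rest still cover every element — redundant.
Drop T6: 3 uncovered — not redundant.
1 redundant: T5.

1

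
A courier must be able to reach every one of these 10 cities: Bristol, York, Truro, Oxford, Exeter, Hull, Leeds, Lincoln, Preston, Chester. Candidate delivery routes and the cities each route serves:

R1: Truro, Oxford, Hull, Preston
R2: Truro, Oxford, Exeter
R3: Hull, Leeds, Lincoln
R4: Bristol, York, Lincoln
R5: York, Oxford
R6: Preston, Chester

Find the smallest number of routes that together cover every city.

4

R2, R3, R4, R6 together cover {Bristol, York, Truro, Oxford, Exeter, Hull, Leeds, Lincoln, Preston, Chester} — every city.
No 3 of the 6 routes cover everything (all 20 triples fall short), so 4 is minimum.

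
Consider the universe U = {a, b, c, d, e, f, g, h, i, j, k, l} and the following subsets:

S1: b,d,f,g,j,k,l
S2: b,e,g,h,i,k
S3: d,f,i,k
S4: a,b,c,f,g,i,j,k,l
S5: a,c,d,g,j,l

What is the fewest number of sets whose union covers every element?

3

S1, S2, S4 together cover {a, b, c, d, e, f, g, h, i, j, k, l} — every element.
No 2 of the 5 sets cover everything (all 10 pairs fall short), so 3 is minimum.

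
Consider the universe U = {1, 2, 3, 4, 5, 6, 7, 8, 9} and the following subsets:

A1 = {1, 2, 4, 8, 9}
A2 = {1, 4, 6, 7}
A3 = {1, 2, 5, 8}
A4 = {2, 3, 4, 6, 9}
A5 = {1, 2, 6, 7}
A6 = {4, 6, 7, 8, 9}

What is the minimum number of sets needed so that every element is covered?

3

A2, A3, A4 together cover {1, 2, 3, 4, 5, 6, 7, 8, 9} — every element.
No 2 of the 6 sets cover everything (all 15 pairs fall short), so 3 is minimum.
Greedy (largest uncovered first) would take A1, A2, A3, A4 — 4 sets — but 3 suffice.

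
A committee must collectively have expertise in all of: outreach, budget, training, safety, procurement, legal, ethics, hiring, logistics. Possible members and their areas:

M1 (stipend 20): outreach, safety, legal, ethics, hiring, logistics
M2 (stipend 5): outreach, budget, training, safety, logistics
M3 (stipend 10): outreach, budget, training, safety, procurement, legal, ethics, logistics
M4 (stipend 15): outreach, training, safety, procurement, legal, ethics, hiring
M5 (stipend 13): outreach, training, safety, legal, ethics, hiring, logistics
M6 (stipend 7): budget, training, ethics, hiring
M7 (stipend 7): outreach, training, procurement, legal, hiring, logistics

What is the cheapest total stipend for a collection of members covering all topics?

17

M3, M6 cover every topic at stipend 10 + 7 = 17.
Any cover uses at least 2 members; among all covering selections none totals below 17.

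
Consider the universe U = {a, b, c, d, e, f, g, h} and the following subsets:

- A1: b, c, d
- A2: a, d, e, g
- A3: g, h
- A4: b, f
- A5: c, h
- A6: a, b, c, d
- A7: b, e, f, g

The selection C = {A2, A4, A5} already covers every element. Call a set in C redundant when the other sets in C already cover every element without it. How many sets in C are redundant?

Drop A2: a, d, e, g uncovered — not redundant.
Drop A4: b, f uncovered — not redundant.
Drop A5: c, h uncovered — not redundant.
None of the sets in C is redundant.

0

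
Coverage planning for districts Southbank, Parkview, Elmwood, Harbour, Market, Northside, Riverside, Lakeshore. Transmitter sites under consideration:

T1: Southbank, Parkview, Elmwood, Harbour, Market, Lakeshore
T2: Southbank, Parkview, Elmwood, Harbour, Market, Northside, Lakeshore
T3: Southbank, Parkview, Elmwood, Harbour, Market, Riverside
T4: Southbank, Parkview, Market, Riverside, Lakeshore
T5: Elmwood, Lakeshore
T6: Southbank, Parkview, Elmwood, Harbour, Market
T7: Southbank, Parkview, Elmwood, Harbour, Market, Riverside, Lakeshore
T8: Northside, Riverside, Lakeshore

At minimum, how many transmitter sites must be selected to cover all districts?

2

T1, T8 together cover {Southbank, Parkview, Elmwood, Harbour, Market, Northside, Riverside, Lakeshore} — every district.
No single transmitter site contains all 8 districts, so 2 is optimal.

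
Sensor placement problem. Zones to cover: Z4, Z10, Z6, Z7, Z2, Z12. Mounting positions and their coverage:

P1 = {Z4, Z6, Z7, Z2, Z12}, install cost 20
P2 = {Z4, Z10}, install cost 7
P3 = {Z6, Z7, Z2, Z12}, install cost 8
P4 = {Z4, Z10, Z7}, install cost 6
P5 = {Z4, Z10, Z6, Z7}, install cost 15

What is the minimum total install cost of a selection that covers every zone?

P3, P4 cover every zone at install cost 8 + 6 = 14.
Any cover uses at least 2 sensor positions; among all covering selections none totals below 14.

14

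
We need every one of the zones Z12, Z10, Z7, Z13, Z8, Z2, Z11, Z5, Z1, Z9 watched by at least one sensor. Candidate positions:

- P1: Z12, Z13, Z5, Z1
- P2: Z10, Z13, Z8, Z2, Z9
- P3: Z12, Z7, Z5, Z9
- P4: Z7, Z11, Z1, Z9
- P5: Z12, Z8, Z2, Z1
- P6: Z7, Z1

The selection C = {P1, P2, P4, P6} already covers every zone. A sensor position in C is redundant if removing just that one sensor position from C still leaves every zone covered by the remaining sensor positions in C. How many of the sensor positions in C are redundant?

1

Drop P1: Z12, Z5 uncovered — not redundant.
Drop P2: Z10, Z8, Z2 uncovered — not redundant.
Drop P4: Z11 uncovered — not redundant.
Drop P6: the rest still cover every zone — redundant.
1 redundant: P6.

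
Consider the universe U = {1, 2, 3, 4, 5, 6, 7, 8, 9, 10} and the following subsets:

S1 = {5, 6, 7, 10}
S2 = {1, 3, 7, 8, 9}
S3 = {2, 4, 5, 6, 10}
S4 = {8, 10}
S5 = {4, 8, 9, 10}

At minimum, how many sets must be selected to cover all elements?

S2, S3 together cover {1, 2, 3, 4, 5, 6, 7, 8, 9, 10} — every element.
No single set contains all 10 elements, so 2 is optimal.

2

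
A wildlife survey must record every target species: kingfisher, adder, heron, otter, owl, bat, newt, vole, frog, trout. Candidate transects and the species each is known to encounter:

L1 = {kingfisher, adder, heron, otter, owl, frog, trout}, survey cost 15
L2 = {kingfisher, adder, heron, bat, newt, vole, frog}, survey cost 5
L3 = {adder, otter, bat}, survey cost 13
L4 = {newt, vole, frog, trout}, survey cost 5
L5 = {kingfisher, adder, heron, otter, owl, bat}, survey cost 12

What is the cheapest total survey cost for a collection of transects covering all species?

17

L4, L5 cover every species at survey cost 5 + 12 = 17.
Any cover uses at least 2 transects; among all covering selections none totals below 17.
Greedy by coverage-per-survey cost would pick L2, L1 for 20 — worse than the optimum 17.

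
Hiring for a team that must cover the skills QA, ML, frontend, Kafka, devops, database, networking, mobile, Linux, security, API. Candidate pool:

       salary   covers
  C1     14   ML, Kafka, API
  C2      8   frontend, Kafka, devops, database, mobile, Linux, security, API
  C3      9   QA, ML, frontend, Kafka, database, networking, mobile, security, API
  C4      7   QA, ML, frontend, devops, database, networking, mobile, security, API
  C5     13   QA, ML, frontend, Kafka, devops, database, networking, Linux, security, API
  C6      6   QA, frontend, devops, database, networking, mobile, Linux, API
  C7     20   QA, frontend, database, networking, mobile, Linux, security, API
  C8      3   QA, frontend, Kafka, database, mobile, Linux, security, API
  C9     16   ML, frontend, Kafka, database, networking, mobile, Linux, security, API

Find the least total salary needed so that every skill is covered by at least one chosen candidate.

C4, C8 cover every skill at salary 7 + 3 = 10.
Any cover uses at least 2 candidates; among all covering selections none totals below 10.

10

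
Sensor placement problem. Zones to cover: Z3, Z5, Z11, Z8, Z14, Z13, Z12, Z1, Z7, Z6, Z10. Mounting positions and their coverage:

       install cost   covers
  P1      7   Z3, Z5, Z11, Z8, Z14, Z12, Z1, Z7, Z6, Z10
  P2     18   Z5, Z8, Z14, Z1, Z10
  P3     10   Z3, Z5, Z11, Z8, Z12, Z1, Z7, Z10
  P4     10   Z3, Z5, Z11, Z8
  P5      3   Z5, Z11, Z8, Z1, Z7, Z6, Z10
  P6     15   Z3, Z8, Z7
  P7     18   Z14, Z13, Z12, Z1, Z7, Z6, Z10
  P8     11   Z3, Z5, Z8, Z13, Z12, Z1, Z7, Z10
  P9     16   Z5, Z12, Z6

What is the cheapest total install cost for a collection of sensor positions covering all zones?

P1, P8 cover every zone at install cost 7 + 11 = 18.
Any cover uses at least 2 sensor positions; among all covering selections none totals below 18.
Greedy by coverage-per-install cost would pick P5, P1, P8 for 21 — worse than the optimum 18.

18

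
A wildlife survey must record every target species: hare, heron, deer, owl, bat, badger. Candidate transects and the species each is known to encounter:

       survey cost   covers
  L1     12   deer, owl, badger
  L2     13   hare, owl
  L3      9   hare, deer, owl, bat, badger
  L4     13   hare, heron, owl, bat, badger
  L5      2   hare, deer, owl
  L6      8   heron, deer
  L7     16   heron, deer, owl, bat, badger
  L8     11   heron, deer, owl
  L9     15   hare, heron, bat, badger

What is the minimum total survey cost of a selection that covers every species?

15

L4, L5 cover every species at survey cost 13 + 2 = 15.
Any cover uses at least 2 transects; among all covering selections none totals below 15.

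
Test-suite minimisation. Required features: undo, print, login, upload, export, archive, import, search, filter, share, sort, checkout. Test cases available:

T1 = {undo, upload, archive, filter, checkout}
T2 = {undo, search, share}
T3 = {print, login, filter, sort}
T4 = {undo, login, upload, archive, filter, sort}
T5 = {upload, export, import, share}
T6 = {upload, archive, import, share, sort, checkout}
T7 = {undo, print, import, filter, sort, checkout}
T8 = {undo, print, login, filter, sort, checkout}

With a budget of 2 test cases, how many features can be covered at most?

Choosing T5, T8 covers {undo, print, login, upload, export, import, filter, share, sort, checkout} — 10 features.
No choice of 2 test cases does better; here archive, search are left uncovered.

10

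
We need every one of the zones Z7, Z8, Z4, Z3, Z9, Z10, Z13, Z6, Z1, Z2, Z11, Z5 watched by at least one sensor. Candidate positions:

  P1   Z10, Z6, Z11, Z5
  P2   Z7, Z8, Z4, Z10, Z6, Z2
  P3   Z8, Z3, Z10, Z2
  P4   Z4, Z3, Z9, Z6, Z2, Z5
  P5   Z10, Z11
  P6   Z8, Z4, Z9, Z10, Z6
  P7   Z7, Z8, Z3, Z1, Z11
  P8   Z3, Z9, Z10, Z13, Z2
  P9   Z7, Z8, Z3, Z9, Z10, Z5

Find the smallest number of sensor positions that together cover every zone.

P4, P7, P8 together cover {Z7, Z8, Z4, Z3, Z9, Z10, Z13, Z6, Z1, Z2, Z11, Z5} — every zone.
No 2 of the 9 sensor positions cover everything (all 36 pairs fall short), so 3 is minimum.
Greedy (largest uncovered first) would take P2, P4, P7, P8 — 4 sensor positions — but 3 suffice.

3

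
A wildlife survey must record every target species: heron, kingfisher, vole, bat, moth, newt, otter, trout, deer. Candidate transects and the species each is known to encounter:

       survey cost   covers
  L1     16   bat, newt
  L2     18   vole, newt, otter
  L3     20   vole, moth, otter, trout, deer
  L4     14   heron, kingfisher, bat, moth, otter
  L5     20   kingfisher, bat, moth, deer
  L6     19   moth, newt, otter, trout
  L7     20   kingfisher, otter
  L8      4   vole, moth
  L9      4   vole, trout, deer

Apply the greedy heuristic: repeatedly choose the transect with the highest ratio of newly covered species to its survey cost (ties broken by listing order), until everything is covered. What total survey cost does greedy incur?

Pick 1: L9 adds 3 new (vole, trout, deer) at survey cost 4 (ratio 3/4).
Pick 2: L4 adds 5 new (heron, kingfisher, bat, moth, otter) at survey cost 14 (ratio 5/14).
Pick 3: L1 adds 1 new (newt) at survey cost 16 (ratio 1/16).
Greedy total survey cost: 4 + 14 + 16 = 34.

34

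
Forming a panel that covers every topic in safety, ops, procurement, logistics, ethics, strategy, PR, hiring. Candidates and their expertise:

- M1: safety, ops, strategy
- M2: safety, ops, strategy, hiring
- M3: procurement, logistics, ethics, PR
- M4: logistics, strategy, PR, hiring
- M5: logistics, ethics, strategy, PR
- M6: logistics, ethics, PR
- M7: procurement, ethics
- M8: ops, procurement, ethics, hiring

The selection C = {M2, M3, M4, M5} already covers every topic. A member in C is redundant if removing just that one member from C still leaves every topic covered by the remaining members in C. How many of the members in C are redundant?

2

Drop M2: safety, ops uncovered — not redundant.
Drop M3: procurement uncovered — not redundant.
Drop M4: the rest still cover every topic — redundant.
Drop M5: the rest still cover every topic — redundant.
2 redundant: M4, M5.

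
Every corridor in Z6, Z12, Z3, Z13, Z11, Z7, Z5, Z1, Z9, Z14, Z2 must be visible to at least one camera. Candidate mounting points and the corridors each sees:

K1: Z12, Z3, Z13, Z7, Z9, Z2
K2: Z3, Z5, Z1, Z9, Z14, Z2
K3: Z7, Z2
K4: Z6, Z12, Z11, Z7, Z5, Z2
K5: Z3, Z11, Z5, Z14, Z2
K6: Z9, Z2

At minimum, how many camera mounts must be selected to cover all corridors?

3

K1, K2, K4 together cover {Z6, Z12, Z3, Z13, Z11, Z7, Z5, Z1, Z9, Z14, Z2} — every corridor.
No 2 of the 6 camera mounts cover everything (all 15 pairs fall short), so 3 is minimum.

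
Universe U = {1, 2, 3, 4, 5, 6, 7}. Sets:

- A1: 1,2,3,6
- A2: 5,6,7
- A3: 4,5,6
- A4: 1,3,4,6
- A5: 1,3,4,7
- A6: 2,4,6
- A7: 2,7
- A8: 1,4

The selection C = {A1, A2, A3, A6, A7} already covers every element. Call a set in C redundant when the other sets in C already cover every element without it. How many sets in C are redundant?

Drop A1: 1, 3 uncovered — not redundant.
Drop A2: the rest still cover every element — redundant.
Drop A3: the rest still cover every element — redundant.
Drop A6: the rest still cover every element — redundant.
Drop A7: the rest still cover every element — redundant.
4 redundant: A2, A3, A6, A7.

4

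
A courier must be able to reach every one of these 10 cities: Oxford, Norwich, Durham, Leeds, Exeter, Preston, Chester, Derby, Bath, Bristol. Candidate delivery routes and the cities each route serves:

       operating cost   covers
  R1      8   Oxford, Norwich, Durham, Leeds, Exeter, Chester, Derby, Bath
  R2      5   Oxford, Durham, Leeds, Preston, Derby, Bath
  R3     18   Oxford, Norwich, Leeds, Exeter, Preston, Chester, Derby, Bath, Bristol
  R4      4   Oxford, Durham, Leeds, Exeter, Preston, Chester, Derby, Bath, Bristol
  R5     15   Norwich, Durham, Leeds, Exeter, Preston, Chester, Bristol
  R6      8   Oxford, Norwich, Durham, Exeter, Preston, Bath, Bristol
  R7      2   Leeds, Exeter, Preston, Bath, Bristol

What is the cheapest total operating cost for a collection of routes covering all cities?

10

R1, R7 cover every city at operating cost 8 + 2 = 10.
Any cover uses at least 2 routes; among all covering selections none totals below 10.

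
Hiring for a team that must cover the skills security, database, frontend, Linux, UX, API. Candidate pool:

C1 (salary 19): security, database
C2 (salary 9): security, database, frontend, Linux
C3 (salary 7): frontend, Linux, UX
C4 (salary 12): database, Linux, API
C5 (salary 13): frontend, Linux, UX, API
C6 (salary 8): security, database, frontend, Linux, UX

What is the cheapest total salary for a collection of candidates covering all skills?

20

C4, C6 cover every skill at salary 12 + 8 = 20.
Any cover uses at least 2 candidates; among all covering selections none totals below 20.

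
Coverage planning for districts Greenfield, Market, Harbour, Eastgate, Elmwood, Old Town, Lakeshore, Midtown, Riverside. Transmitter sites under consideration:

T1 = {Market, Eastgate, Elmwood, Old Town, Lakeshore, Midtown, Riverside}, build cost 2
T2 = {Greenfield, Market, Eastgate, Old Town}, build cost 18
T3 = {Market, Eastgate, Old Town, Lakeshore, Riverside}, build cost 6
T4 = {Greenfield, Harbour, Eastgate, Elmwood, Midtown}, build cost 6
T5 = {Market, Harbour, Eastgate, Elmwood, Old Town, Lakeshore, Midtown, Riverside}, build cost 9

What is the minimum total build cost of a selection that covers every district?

8

T1, T4 cover every district at build cost 2 + 6 = 8.
Any cover uses at least 2 transmitter sites; among all covering selections none totals below 8.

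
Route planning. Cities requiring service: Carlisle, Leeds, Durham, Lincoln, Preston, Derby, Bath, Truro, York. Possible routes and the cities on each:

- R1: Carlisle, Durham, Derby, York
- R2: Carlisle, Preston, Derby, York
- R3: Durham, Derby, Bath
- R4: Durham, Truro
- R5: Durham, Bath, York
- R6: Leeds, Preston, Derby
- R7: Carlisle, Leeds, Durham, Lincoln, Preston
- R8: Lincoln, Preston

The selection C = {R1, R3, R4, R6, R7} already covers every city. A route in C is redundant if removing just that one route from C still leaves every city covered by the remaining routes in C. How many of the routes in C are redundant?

1

Drop R1: York uncovered — not redundant.
Drop R3: Bath uncovered — not redundant.
Drop R4: Truro uncovered — not redundant.
Drop R6: the rest still cover every city — redundant.
Drop R7: Lincoln uncovered — not redundant.
1 redundant: R6.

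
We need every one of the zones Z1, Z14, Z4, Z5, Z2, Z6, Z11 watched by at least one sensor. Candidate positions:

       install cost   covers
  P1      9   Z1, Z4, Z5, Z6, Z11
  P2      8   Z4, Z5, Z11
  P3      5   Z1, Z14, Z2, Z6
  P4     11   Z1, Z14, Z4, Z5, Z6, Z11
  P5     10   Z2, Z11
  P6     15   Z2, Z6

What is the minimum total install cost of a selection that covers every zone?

13

P2, P3 cover every zone at install cost 8 + 5 = 13.
Any cover uses at least 2 sensor positions; among all covering selections none totals below 13.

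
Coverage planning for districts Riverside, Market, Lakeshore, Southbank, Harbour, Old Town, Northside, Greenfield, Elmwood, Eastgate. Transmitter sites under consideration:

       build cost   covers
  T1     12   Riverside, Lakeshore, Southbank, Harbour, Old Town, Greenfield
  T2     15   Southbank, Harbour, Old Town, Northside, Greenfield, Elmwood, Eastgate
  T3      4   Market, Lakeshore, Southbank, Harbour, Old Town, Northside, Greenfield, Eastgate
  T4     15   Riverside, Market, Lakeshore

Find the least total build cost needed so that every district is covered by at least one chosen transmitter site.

T2, T4 cover every district at build cost 15 + 15 = 30.
Any cover uses at least 2 transmitter sites; among all covering selections none totals below 30.

30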